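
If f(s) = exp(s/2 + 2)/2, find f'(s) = exp(s/2 + 2)/4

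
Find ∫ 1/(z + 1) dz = log(z + 1) + C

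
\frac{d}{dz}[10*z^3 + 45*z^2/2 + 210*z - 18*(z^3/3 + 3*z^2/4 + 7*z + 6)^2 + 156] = -12*z^5 - 45*z^4 - 753*z^3/2 - 753*z^2 - 2043*z - 1302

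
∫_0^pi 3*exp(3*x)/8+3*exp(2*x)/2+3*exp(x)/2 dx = -27/8 + (1 + exp(pi)/2)^3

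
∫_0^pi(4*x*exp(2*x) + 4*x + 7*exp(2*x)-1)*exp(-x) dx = (3 + 4*pi)*(-exp(-pi) + exp(pi))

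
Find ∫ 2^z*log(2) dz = 2^z + C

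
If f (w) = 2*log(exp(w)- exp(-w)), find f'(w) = (2*exp(2*w) + 2)/(exp(2*w) - 1)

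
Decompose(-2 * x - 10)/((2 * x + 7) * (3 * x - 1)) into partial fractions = -32/(23*(3*x - 1)) + 6/(23*(2*x + 7))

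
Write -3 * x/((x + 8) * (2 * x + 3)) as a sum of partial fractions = 9/(13*(2*x + 3)) - 24/(13*(x + 8))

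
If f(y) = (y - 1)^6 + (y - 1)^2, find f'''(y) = 120*y^3 - 360*y^2 + 360*y - 120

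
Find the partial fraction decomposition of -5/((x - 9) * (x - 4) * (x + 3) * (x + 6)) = 1/(90*(x + 6)) - 5/(252*(x + 3)) + 1/(70*(x - 4)) - 1/(180*(x - 9))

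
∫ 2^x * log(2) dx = 2^x + C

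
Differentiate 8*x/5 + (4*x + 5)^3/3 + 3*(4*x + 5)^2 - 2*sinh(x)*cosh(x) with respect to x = 64*x^2 + 256*x - 2*cosh(2*x) + 1108/5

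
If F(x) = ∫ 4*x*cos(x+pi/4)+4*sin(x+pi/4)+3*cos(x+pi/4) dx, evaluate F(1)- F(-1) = sqrt(2)*(4*cos(1) + 3*sin(1))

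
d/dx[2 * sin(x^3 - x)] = 2*(3*x^2 - 1)*cos(x*(x^2 - 1))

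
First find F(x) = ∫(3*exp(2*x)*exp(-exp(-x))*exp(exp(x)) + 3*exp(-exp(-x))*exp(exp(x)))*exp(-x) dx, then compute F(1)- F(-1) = -3*exp(-E + exp(-1)) + 3*exp(E - exp(-1))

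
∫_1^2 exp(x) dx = -E + exp(2)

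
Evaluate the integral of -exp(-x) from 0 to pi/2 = -1 + exp(-pi/2)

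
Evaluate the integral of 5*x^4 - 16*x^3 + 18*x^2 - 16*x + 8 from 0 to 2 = 0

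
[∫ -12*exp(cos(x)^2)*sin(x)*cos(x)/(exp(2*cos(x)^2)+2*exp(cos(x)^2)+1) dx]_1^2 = -6*E/(exp(sin(1)^2) + E) + 6*E/(exp(sin(2)^2) + E)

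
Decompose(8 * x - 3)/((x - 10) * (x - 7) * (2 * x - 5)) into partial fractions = 68/(135*(2*x - 5)) - 53/(27*(x - 7)) + 77/(45*(x - 10))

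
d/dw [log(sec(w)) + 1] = tan(w)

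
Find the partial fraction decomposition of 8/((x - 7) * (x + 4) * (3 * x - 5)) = -9/(34*(3*x - 5)) + 8/(187*(x + 4)) + 1/(22*(x - 7))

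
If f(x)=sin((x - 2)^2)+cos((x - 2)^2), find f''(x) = -4*sqrt(2)*x^2*sin(x^2 - 4*x + pi/4 + 4) + 16*sqrt(2)*x*sin(x^2 - 4*x + pi/4 + 4) - 18*sin(x^2 - 4*x + 4) - 14*cos(x^2 - 4*x + 4)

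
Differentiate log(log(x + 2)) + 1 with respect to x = 1/(x*log(x + 2) + 2*log(x + 2))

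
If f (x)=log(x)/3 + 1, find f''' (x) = 2/(3*x^3)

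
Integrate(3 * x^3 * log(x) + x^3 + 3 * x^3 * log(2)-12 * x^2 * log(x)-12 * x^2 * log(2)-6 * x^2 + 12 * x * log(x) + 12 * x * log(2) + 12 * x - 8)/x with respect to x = (x - 2)^3*log(2*x) + C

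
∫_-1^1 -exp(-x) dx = -E + exp(-1)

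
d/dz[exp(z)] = exp(z)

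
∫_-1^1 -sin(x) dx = 0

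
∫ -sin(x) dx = cos(x) + C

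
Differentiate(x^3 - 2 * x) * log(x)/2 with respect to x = 3*x^2*log(x)/2 + x^2/2 - log(x) - 1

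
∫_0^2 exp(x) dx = -1 + exp(2)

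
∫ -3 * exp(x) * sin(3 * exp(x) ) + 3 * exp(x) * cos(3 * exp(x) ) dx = sqrt(2)*sin(3*exp(x) + pi/4) + C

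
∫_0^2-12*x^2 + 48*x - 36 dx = -8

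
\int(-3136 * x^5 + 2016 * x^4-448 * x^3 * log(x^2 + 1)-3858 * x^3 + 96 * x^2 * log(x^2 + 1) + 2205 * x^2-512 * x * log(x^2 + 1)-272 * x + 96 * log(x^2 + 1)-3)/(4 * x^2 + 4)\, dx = 7*x^2/4 - 3*x/4 - 4*(7*x^2 - 3*x + log(x^2 + 1))^2 + log(x^2 + 1)/4 + C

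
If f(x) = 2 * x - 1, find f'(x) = 2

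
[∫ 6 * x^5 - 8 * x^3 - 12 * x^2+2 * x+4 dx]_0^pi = -4 + (-pi - 2 + pi^3)^2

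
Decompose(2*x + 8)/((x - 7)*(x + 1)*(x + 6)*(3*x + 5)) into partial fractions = 63/(338*(3*x + 5)) + 4/(845*(x + 6)) - 3/(40*(x + 1)) + 11/(1352*(x - 7))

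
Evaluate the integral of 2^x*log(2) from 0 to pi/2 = -1 + 2^(pi/2)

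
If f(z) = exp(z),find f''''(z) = exp(z)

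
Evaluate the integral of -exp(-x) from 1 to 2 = -exp(-1) + exp(-2)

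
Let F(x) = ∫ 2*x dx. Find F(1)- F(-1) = 0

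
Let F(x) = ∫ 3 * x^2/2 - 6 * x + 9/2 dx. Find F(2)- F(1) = -1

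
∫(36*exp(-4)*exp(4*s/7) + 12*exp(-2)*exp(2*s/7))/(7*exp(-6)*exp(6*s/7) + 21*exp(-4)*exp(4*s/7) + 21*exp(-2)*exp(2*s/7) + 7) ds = 3*(5*exp(4*s/7) + 4*exp(2*s/7 + 2) + exp(4))/(exp(4*s/7) + 2*exp(2*s/7 + 2) + exp(4)) + C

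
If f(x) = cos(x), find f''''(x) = cos(x)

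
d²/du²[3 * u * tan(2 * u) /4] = 3*(2*u*sin(2*u)/cos(2*u) + 1)/cos(2*u)^2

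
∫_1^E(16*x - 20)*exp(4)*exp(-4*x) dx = (4 - 4*E)*exp(4 - 4*E)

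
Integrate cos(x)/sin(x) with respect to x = log(-2*sin(x)) + C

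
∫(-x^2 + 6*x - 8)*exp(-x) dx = (x - 2)^2*exp(-x) + C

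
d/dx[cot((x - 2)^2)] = 2*(2 - x)/sin(x^2 - 4*x + 4)^2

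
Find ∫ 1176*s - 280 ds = 588*s^2 - 280*s + C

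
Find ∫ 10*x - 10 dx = 5*x^2 - 10*x + C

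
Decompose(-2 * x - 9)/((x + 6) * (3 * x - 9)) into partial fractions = -1/(9*(x + 6)) - 5/(9*(x - 3))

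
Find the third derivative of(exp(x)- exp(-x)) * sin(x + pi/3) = -2*sqrt(2)*(exp(2*x)*sin(x + pi/12) + cos(x + pi/12))*exp(-x)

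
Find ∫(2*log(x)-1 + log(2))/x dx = (log(x) - 1)*log(2*x) + C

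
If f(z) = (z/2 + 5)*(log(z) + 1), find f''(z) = (z - 10)/(2*z^2)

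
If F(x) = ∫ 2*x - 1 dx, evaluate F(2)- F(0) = 2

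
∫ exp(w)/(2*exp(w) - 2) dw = log(exp(w) - 1)/2 + C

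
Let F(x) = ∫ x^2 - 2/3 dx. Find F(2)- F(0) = 4/3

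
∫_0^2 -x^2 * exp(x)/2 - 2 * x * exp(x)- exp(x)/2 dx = -7*exp(2)/2 - 1/2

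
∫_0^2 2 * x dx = 4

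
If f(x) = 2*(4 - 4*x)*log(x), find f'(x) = (-8*x*log(x) - 8*x + 8)/x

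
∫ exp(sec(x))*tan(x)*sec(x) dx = exp(sec(x)) + C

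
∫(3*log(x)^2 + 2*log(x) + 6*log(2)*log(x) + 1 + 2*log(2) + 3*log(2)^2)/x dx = (log(2*x)^2 + log(2*x) + 1)*log(2*x) + C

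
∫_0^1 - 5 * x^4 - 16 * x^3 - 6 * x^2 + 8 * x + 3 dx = 0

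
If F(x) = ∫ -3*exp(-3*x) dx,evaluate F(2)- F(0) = -1 + exp(-6)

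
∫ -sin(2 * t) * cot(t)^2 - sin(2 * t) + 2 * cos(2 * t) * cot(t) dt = sin(2*t)*cot(t) + C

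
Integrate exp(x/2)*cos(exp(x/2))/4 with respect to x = sin(exp(x/2))/2 + C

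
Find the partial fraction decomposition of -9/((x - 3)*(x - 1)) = 9/(2*(x - 1)) - 9/(2*(x - 3))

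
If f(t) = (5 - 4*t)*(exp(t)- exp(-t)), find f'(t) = (-4*t*exp(2*t) - 4*t + exp(2*t) + 9)*exp(-t)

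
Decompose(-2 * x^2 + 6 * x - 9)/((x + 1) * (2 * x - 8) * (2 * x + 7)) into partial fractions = -109/(75*(2*x + 7)) + 17/(50*(x + 1)) - 17/(150*(x - 4))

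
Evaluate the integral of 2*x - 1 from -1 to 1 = -2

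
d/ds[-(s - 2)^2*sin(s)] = -s^2*cos(s) - 2*s*sin(s) + 4*s*cos(s) + 4*sin(s) - 4*cos(s)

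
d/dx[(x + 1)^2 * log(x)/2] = (2*x^2*log(x) + x^2 + 2*x*log(x) + 2*x + 1)/(2*x)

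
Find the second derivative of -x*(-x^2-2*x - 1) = 6*x + 4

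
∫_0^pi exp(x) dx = -1 + exp(pi)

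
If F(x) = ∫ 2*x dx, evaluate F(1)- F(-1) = 0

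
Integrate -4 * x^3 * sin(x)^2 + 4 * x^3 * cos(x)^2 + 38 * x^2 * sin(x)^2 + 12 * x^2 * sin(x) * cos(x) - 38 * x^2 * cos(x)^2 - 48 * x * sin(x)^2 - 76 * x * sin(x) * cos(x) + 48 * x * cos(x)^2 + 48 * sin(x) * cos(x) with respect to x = x*(x - 8)*(2*x - 3)*sin(2*x) + C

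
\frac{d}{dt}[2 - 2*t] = -2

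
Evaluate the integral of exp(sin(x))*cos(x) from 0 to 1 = -1 + exp(sin(1))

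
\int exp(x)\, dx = exp(x) + C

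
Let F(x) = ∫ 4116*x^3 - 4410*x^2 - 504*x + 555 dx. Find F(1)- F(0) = -138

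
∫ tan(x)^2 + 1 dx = tan(x) + C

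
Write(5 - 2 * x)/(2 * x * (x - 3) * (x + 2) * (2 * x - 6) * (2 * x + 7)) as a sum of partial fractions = 16/(1183*(2*x + 7)) - 3/(200*(x + 2)) - 64/(38025*(x - 3)) - 1/(780*(x - 3)^2) + 5/(504*x)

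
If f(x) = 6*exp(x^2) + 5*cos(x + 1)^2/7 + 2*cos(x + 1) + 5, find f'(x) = 12*x*exp(x^2) - 2*sin(x + 1) - 5*sin(2*x + 2)/7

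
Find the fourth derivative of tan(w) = 24*tan(w)^5 + 40*tan(w)^3 + 16*tan(w)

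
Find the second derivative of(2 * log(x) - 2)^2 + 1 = (16 - 8*log(x))/x^2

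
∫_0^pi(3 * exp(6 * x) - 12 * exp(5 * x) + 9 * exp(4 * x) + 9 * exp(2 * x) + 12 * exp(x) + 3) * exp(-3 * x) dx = 8 + (-2 - exp(-pi) + exp(pi))^3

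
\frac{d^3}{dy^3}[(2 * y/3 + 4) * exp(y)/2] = y*exp(y)/3 + 3*exp(y)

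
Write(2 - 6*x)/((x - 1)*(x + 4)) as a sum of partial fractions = -26/(5*(x + 4)) - 4/(5*(x - 1))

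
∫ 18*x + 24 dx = 9*x^2 + 24*x + C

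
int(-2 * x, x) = -x^2 + C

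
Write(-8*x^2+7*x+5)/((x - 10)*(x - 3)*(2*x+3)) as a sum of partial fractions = -94/(207*(2*x + 3)) + 46/(63*(x - 3)) - 725/(161*(x - 10))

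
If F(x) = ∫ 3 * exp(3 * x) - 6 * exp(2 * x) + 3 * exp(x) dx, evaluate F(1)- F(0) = (-1 + E)^3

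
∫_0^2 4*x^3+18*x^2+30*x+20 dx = 164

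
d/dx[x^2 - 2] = 2*x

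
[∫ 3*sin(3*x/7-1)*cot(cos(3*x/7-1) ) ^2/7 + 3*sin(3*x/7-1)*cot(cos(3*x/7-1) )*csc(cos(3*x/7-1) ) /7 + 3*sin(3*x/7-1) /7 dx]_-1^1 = -csc(cos(10/7)) - cot(cos(10/7)) + cot(cos(4/7)) + csc(cos(4/7))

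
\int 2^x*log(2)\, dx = 2^x + C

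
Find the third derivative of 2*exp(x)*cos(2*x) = 2*(2*sin(2*x) - 11*cos(2*x))*exp(x)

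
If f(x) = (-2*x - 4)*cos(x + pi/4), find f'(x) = 2*x*sin(x + pi/4) + 4*sin(x + pi/4) - 2*cos(x + pi/4)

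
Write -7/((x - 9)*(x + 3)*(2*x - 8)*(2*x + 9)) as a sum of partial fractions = 28/(1377*(2*x + 9)) - 1/(72*(x + 3)) + 1/(170*(x - 4)) - 7/(3240*(x - 9))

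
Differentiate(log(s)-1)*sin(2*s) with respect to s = (2*s*log(s)*cos(2*s) - 2*s*cos(2*s) + sin(2*s))/s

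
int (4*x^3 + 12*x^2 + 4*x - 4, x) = x^4 + 4*x^3 + 2*x^2 - 4*x + C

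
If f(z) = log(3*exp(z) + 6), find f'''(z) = (-2*exp(2*z) + 4*exp(z))/(exp(3*z) + 6*exp(2*z) + 12*exp(z) + 8)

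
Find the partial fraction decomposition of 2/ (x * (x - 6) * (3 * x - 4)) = -9/(28*(3*x - 4)) + 1/(42*(x - 6)) + 1/(12*x)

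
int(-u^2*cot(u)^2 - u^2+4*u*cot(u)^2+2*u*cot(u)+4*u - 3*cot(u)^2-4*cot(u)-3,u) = ((u - 2)^2 - 1)*cot(u) + C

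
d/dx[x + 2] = 1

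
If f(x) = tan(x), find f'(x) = cos(x)^(-2)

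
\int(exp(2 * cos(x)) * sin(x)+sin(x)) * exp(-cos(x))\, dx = -2*sinh(cos(x)) + C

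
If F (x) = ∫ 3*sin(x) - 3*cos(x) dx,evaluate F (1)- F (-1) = -6*sin(1)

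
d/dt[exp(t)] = exp(t)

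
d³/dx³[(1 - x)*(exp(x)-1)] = -x*exp(x) - 2*exp(x)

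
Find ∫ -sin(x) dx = cos(x) + C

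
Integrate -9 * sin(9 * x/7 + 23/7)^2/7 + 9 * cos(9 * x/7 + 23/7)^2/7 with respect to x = sin(18*x/7 + 46/7)/2 + C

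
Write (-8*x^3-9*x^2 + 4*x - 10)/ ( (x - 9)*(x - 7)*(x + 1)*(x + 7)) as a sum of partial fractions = -755/(448*(x + 7)) - 1/(32*(x + 1)) + 3167/(224*(x - 7)) - 1307/(64*(x - 9))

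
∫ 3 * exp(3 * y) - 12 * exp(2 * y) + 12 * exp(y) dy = (exp(y) - 2)^3 + C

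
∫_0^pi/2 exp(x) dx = -1 + exp(pi/2)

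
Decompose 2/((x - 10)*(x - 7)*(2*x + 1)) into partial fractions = 8/(315*(2*x + 1)) - 2/(45*(x - 7)) + 2/(63*(x - 10))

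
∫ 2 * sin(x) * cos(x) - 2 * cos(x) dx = (sin(x) - 1)^2 + C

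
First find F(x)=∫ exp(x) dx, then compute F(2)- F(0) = -1 + exp(2)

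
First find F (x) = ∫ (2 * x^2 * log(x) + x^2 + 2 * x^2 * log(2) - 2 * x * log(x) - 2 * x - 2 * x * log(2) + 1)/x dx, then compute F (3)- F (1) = 4*log(6)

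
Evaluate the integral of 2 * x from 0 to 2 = 4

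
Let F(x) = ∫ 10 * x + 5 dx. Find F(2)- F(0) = 30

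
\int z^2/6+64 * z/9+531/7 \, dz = z^3/18 + 32*z^2/9 + 531*z/7 + C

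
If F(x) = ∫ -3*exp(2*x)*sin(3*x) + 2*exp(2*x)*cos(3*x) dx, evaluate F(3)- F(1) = exp(6)*cos(9) - exp(2)*cos(3)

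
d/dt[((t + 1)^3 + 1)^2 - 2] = 6*t^5 + 30*t^4 + 60*t^3 + 66*t^2 + 42*t + 12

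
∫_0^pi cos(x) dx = 0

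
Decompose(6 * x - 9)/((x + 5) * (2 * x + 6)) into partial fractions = 39/(4*(x + 5)) - 27/(4*(x + 3))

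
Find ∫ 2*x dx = x^2 + C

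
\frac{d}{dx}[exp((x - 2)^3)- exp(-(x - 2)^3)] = (3*x^2*exp(2*x^3 - 12*x^2 + 24*x - 16) + 3*x^2 - 12*x*exp(2*x^3 - 12*x^2 + 24*x - 16) - 12*x + 12*exp(2*x^3 - 12*x^2 + 24*x - 16) + 12)*exp(-x^3 + 6*x^2 - 12*x + 8)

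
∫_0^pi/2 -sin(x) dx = -1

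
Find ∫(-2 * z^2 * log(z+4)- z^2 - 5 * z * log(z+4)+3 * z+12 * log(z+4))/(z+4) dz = z*(3 - z)*log(z + 4) + C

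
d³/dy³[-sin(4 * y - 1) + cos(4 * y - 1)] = 64*sin(4*y - 1) + 64*cos(4*y - 1)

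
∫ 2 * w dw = w^2 + C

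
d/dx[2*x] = 2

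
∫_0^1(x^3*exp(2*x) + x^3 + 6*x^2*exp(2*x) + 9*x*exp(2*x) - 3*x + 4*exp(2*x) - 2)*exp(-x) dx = -8*exp(-1) + 8*E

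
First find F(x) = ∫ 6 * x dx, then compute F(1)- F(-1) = 0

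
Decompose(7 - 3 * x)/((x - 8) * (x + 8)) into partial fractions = -31/(16*(x + 8)) - 17/(16*(x - 8))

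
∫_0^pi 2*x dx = pi^2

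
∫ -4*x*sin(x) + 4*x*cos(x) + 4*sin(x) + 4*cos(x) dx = 4*sqrt(2)*x*sin(x + pi/4) + C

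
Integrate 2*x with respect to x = x^2 + C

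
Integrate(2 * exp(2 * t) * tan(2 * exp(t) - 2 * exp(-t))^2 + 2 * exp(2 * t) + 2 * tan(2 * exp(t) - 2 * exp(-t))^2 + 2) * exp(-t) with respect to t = tan(4*sinh(t)) + C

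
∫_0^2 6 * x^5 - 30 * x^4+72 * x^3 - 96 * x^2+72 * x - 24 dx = 0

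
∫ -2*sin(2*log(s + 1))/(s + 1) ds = cos(2*log(s + 1)) + C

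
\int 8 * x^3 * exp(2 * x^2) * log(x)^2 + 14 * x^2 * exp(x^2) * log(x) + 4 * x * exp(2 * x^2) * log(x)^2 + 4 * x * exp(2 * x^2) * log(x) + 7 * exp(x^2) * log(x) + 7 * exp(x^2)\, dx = x*(2*x*exp(x^2)*log(x) + 7)*exp(x^2)*log(x) + C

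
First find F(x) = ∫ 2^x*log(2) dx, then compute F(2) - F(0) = 3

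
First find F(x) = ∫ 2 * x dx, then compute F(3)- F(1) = 8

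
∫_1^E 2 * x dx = -1 + exp(2)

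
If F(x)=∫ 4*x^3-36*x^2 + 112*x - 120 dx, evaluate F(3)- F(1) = -24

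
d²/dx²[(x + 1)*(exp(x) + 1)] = x*exp(x) + 3*exp(x)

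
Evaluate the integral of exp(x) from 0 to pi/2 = -1 + exp(pi/2)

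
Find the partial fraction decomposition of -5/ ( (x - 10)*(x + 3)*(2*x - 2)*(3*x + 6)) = 5/(312*(x + 3)) - 5/(216*(x + 2)) + 5/(648*(x - 1)) - 5/(8424*(x - 10))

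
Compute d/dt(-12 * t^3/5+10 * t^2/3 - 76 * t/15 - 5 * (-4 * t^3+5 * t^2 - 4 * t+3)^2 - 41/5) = -480*t^5 + 1000*t^4 - 1140*t^3 + 4764*t^2/5 - 1360*t/3 + 1724/15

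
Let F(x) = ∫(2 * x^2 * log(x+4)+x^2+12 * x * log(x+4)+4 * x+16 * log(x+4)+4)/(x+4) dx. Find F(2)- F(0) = -8*log(2) + 16*log(6)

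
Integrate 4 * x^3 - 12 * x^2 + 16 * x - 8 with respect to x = x^4 - 4*x^3 + 8*x^2 - 8*x + C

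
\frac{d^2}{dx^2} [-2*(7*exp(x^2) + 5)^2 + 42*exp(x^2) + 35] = -1568*x^2*exp(2*x^2) - 392*x^2*exp(x^2) - 392*exp(2*x^2) - 196*exp(x^2)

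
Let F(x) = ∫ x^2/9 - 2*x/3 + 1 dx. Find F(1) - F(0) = 19/27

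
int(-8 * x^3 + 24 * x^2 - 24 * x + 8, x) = -2*x^4 + 8*x^3 - 12*x^2 + 8*x + C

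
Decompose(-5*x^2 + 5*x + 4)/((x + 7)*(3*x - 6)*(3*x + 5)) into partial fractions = 41/(132*(3*x + 5)) - 23/(36*(x + 7)) - 2/(99*(x - 2))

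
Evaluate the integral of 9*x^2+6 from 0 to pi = 6*pi + 3*pi^3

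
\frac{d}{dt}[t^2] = 2*t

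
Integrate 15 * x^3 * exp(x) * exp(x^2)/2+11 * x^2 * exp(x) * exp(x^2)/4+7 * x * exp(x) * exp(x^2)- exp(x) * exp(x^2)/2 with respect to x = x*(15*x - 2)*exp(x*(x + 1))/4 + C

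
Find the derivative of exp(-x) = -exp(-x)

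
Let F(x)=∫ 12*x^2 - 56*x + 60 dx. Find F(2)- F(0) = 40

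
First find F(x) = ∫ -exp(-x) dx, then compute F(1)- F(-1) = -E + exp(-1)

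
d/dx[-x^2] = -2*x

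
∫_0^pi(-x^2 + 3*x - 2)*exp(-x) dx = -1 + (-pi + 1 + pi^2)*exp(-pi)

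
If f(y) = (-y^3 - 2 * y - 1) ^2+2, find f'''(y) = 120*y^3 + 96*y + 12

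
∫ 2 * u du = u^2 + C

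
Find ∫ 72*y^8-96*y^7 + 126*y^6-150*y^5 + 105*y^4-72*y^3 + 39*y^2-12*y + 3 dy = 8*y^9 - 12*y^8 + 18*y^7 - 25*y^6 + 21*y^5 - 18*y^4 + 13*y^3 - 6*y^2 + 3*y + C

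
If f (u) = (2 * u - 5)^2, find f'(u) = 8*u - 20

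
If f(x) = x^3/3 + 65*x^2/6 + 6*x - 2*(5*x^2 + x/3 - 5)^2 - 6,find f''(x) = -600*x^2 - 38*x + 1991/9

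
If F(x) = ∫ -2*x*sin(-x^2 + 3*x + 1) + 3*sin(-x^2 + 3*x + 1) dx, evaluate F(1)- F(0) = cos(1) - cos(3)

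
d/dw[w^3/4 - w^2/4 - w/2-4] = 3*w^2/4 - w/2 - 1/2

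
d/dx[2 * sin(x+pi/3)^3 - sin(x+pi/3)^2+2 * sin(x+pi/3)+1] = 6*sin(x + pi/3)^2*cos(x + pi/3) + 2*cos(x + pi/3) - cos(2*x + pi/6)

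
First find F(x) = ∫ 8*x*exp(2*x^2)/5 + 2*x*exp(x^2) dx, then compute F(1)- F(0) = -7/5 + E + 2*exp(2)/5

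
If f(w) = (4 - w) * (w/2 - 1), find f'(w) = 3 - w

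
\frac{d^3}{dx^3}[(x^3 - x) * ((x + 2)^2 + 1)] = 60*x^2 + 96*x + 24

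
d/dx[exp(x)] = exp(x)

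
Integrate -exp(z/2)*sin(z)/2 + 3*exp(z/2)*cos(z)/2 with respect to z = sqrt(2)*exp(z/2)*sin(z + pi/4) + C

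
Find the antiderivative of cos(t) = sin(t) + C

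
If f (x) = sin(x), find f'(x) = cos(x)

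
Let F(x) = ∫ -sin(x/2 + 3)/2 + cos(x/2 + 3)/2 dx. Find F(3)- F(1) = sin(9/2) + cos(9/2) - sin(7/2) - cos(7/2)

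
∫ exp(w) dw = exp(w) + C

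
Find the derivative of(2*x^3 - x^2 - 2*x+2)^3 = 72*x^8 - 96*x^7 - 126*x^6 + 282*x^5 - 30*x^4 - 216*x^3 + 120*x^2 + 24*x - 24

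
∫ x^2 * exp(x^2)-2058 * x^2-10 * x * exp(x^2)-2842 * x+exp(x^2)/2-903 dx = -686*x^3 - 1421*x^2 + x*exp(x^2)/2 - 903*x - 5*exp(x^2) + C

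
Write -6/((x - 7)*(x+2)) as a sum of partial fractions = 2/(3*(x + 2)) - 2/(3*(x - 7))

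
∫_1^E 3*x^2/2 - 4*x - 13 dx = (-4 + E/2)*(2 + (2 + E)^2) + 77/2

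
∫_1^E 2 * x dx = -1 + exp(2)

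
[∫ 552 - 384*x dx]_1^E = -12*(-4 + 4*E)^2 - 168 + 168*E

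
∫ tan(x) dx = log(sec(x)) + C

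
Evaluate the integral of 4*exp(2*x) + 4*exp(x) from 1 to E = -2*E*(2 + E) + 2*(2 + exp(E))*exp(E)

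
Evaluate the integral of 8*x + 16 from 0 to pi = -16 + 4*(2 + pi)^2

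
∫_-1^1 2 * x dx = 0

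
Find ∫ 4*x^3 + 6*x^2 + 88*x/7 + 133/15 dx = x^4 + 2*x^3 + 44*x^2/7 + 133*x/15 + C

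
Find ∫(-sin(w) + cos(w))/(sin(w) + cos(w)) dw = log(3*sin(w) + 3*cos(w)) + C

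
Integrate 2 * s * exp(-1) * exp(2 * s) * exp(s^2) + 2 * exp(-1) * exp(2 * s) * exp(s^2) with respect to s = exp((s + 1)^2 - 2) + C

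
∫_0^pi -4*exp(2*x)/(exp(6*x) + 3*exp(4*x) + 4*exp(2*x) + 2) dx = -log(5/4) + log(exp(-4*pi)/(exp(-2*pi) + 1)^2 + 1)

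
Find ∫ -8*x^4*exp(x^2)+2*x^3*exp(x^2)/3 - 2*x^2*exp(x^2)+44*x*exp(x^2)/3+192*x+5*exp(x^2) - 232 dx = 8*x + 6*(4*x - 5)^2 + (-12*x^3 + x^2 + 15*x + 21)*exp(x^2)/3 + C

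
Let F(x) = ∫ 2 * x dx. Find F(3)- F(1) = 8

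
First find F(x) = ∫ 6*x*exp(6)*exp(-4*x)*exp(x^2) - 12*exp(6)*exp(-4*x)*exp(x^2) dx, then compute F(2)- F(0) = -3*exp(6) + 3*exp(2)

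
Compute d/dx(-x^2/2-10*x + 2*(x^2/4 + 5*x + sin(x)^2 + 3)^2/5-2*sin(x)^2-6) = x^3/10 + x^2*sin(2*x)/5 + 3*x^2 + 2*x*sin(x)^2/5 + 4*x*sin(2*x) + 101*x/5 + 8*sin(x)^3*cos(x)/5 + 4*sin(x)^2 + 2*sin(2*x)/5 + 2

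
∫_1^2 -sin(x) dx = -cos(1) + cos(2)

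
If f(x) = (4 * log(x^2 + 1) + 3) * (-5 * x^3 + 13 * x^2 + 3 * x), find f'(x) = (-60*x^4*log(x^2 + 1) - 85*x^4 + 104*x^3*log(x^2 + 1) + 182*x^3 - 48*x^2*log(x^2 + 1) - 12*x^2 + 104*x*log(x^2 + 1) + 78*x + 12*log(x^2 + 1) + 9)/(x^2 + 1)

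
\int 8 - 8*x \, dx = -4*x^2 + 8*x + C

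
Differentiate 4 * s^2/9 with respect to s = 8*s/9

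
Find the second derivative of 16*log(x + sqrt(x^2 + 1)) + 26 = (-32*x^3 - 32*x^2*sqrt(x^2 + 1) - 16*x)/(2*x^5 + 2*x^4*sqrt(x^2 + 1) + 4*x^3 + 3*x^2*sqrt(x^2 + 1) + 2*x + sqrt(x^2 + 1))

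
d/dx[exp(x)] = exp(x)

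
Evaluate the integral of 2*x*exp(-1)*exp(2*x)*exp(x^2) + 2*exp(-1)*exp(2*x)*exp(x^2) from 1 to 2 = -exp(2) + exp(7)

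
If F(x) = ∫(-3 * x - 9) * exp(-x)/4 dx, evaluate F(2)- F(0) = -3 + 9*exp(-2)/2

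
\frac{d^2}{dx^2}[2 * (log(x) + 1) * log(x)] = (2 - 4*log(x))/x^2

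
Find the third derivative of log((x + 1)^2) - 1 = 4/(x^3 + 3*x^2 + 3*x + 1)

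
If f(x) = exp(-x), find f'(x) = -exp(-x)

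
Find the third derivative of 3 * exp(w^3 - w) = 81*w^6*exp(w^3 - w) - 81*w^4*exp(w^3 - w) + 162*w^3*exp(w^3 - w) + 27*w^2*exp(w^3 - w) - 54*w*exp(w^3 - w) + 15*exp(w^3 - w)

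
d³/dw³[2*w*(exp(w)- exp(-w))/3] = (2*w*exp(2*w) + 2*w + 6*exp(2*w) - 6)*exp(-w)/3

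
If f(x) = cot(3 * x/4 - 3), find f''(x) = 9*cos(3*x/4 - 3)/(8*sin(3*x/4 - 3)^3)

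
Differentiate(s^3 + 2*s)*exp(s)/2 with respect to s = s^3*exp(s)/2 + 3*s^2*exp(s)/2 + s*exp(s) + exp(s)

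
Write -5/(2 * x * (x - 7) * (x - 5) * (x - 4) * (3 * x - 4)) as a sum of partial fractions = 405/(11968*(3*x - 4)) - 5/(192*(x - 4)) + 1/(44*(x - 5)) - 5/(1428*(x - 7)) - 1/(224*x)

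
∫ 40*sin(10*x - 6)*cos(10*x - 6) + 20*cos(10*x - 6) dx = 2*(sin(10*x - 6) + 1)*sin(10*x - 6) + C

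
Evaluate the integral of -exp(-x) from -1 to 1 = -E + exp(-1)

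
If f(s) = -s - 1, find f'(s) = -1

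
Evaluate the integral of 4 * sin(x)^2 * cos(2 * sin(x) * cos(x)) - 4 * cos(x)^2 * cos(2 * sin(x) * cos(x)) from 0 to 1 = -2*sin(sin(2))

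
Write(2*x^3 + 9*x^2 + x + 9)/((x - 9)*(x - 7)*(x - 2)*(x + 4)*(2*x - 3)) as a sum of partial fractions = -40/(121*(2*x - 3)) + 7/(3146*(x + 4)) + 3/(10*(x - 2)) - 1143/(1210*(x - 7)) + 21/(26*(x - 9))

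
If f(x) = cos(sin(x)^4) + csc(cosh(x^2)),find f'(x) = -2*x*cot(cosh(x^2))*sinh(x^2)*csc(cosh(x^2)) - 4*sin(x)^3*sin(sin(x)^4)*cos(x)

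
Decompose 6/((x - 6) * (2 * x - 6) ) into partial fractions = -1/(x - 3) + 1/(x - 6)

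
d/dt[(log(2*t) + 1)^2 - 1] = (2*log(t) + 2*log(2) + 2)/t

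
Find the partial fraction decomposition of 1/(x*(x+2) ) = -1/(2*(x + 2)) + 1/(2*x)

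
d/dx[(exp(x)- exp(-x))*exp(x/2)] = (3*exp(5*x/2) + exp(x/2))*exp(-x)/2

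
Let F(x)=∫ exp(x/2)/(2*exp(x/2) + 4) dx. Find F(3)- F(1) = -log(exp(1/2) + 2) + log(2 + exp(3/2))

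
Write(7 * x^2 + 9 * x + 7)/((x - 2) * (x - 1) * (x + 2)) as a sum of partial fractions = 17/(12*(x + 2)) - 23/(3*(x - 1)) + 53/(4*(x - 2))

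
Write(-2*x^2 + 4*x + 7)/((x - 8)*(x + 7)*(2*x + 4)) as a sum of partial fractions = -119/(150*(x + 7)) + 9/(100*(x + 2)) - 89/(300*(x - 8))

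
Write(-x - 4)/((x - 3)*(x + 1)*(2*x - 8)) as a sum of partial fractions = -3/(40*(x + 1)) + 7/(8*(x - 3)) - 4/(5*(x - 4))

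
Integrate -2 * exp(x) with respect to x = -2*exp(x) + C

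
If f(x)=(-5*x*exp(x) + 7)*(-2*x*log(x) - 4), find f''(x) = (10*x^3*exp(x)*log(x) + 40*x^2*exp(x)*log(x) + 40*x^2*exp(x) + 20*x*exp(x)*log(x) + 70*x*exp(x) - 14)/x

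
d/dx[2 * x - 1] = 2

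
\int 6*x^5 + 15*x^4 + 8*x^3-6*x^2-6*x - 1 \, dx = x^6 + 3*x^5 + 2*x^4 - 2*x^3 - 3*x^2 - x + C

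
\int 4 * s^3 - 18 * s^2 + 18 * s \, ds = s^4 - 6*s^3 + 9*s^2 + C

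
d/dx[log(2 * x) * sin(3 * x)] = (3*x*log(x)*cos(3*x) + 3*x*log(2)*cos(3*x) + sin(3*x))/x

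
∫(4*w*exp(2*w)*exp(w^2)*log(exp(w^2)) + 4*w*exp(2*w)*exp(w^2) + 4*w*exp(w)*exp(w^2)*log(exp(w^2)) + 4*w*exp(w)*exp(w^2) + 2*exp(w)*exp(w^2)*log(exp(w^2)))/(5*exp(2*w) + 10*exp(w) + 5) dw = 2*w^2*exp(w*(w + 1))/(5*(exp(w) + 1)) + C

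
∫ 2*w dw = w^2 + C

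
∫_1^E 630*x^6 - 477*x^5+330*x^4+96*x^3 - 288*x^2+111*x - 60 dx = (-3 + 3*E)*(2*E + 2*exp(2))*(-5*exp(2) - 5 + 4*E)*(-3*exp(2) - 2 + E/4)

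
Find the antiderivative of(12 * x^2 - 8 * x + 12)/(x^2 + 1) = 12*x - 4*log(x^2 + 1) + C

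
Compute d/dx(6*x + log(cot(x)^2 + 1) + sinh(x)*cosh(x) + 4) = -2*cot(x) + cosh(2*x) + 6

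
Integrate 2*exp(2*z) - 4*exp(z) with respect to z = (exp(z) - 2)^2 + C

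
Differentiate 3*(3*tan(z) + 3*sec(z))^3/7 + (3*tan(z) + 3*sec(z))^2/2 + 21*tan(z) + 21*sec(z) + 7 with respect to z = 3*(sin(z) + 1)^2*(32*sin(z)/(7*cos(z)) + 3 + 130/(7*cos(z)))/cos(z)^3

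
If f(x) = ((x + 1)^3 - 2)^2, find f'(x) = 6*x^5 + 30*x^4 + 60*x^3 + 48*x^2 + 6*x - 6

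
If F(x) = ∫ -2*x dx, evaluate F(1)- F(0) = -1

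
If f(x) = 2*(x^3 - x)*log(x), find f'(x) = 6*x^2*log(x) + 2*x^2 - 2*log(x) - 2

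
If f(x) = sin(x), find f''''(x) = sin(x)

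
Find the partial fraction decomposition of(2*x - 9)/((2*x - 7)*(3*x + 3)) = -4/(27*(2*x - 7)) + 11/(27*(x + 1))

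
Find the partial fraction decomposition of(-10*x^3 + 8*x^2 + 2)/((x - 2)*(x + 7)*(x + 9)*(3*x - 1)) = -17/(770*(3*x - 1)) - 1985/(154*(x + 9)) + 956/(99*(x + 7)) - 46/(495*(x - 2))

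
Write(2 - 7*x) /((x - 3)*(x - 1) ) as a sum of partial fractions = 5/(2*(x - 1)) - 19/(2*(x - 3))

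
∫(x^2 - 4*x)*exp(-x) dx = (-x^2 + 2*x + 2)*exp(-x) + C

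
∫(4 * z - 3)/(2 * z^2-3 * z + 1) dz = log(6*z^2 - 9*z + 3) + C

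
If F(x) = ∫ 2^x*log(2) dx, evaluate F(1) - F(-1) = 3/2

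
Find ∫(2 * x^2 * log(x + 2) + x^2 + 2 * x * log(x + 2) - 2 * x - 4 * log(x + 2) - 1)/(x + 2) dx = (x^2 - 2*x - 1)*log(x + 2) + C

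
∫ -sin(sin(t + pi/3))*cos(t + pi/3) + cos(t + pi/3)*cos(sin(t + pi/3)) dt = sqrt(2)*sin(sin(t + pi/3) + pi/4) + C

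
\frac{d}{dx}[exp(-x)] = -exp(-x)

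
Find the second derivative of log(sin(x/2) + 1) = -1/(4*(sin(x/2) + 1))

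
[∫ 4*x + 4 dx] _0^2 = 16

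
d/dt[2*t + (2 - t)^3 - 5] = -3*t^2 + 12*t - 10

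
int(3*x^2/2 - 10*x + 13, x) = x^3/2 - 5*x^2 + 13*x + C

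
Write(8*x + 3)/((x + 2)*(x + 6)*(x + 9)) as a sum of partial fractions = -23/(7*(x + 9)) + 15/(4*(x + 6)) - 13/(28*(x + 2))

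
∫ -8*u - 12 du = -4*u^2 - 12*u + C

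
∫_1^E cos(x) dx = -sin(1) + sin(E)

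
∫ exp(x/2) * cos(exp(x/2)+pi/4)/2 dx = sin(exp(x/2) + pi/4) + C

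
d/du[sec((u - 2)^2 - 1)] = 2*u*tan(u^2 - 4*u + 3)*sec(u^2 - 4*u + 3) - 4*tan(u^2 - 4*u + 3)*sec(u^2 - 4*u + 3)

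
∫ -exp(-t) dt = exp(-t) + C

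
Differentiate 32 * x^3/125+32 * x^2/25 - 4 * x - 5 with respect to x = 96*x^2/125 + 64*x/25 - 4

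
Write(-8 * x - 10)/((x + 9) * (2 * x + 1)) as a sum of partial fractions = -12/(17*(2*x + 1)) - 62/(17*(x + 9))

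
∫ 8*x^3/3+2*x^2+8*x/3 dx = 2*x^4/3 + 2*x^3/3 + 4*x^2/3 + C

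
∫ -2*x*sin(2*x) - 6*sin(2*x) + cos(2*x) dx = (x + 3)*cos(2*x) + C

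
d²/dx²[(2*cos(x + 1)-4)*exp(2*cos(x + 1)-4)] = 2*(4*cos(x + 1) + cos(2*(x + 1)) - cos(3*(x + 1)) - 3)*exp(-4)*exp(-cos(x - 1) + cos(x + 1))*exp(cos(x - 1) + cos(x + 1))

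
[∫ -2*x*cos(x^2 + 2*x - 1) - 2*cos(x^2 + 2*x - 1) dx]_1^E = sin(2 - (1 + E)^2) + sin(2)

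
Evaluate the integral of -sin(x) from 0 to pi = -2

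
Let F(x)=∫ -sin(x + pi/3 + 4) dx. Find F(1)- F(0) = -cos(pi/3 + 4) + cos(pi/3 + 5)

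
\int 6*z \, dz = 3*z^2 + C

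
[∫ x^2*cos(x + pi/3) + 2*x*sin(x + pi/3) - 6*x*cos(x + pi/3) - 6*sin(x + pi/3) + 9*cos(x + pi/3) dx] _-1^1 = -6*sqrt(3)*cos(1) + 10*sin(1)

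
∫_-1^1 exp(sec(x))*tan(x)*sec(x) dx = 0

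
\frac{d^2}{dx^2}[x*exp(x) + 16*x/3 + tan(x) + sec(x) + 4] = x*exp(x) + 2*exp(x) + 2*tan(x)^3 + 2*tan(x)^2*sec(x) + 2*tan(x) + sec(x)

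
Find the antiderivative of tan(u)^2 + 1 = tan(u) + C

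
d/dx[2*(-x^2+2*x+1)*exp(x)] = -2*x^2*exp(x) + 6*exp(x)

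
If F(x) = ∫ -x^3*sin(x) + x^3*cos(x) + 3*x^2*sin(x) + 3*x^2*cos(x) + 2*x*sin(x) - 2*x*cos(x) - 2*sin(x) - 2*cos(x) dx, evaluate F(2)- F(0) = 4*cos(2) + 4*sin(2)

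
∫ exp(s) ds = exp(s) + C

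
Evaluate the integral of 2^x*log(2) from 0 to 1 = 1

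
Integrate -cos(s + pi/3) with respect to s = -sin(s + pi/3) + C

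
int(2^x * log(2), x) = 2^x + C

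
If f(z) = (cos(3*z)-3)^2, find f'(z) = 18*sin(3*z) - 3*sin(6*z)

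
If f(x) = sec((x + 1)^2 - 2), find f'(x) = 2*x*tan(x^2 + 2*x - 1)*sec(x^2 + 2*x - 1) + 2*tan(x^2 + 2*x - 1)*sec(x^2 + 2*x - 1)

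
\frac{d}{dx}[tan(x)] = cos(x)^(-2)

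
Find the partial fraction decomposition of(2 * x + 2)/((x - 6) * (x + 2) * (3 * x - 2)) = -15/(64*(3*x - 2)) - 1/(32*(x + 2)) + 7/(64*(x - 6))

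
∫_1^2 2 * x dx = 3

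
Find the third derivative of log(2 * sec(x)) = 2*sin(x)/cos(x)^3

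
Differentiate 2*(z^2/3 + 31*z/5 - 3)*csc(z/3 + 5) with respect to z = 2*(-z^2*cos(z/3 + 5)/(9*sin(z/3 + 5)) + 2*z/3 - 31*z*cos(z/3 + 5)/(15*sin(z/3 + 5)) + 31/5 + cos(z/3 + 5)/sin(z/3 + 5))/sin(z/3 + 5)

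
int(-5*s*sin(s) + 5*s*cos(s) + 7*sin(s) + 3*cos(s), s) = sqrt(2)*(5*s - 2)*sin(s + pi/4) + C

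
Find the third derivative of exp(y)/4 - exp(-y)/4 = (exp(2*y) + 1)*exp(-y)/4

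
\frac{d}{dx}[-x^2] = -2*x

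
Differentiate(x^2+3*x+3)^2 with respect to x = 4*x^3 + 18*x^2 + 30*x + 18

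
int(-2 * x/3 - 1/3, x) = -x^2/3 - x/3 + C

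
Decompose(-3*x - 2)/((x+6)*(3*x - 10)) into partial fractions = -9/(7*(3*x - 10)) - 4/(7*(x + 6))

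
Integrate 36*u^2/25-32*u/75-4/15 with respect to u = 12*u^3/25 - 16*u^2/75 - 4*u/15 + C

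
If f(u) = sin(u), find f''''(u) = sin(u)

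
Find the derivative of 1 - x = -1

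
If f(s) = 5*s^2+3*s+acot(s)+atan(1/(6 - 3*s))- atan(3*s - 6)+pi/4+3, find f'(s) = (10*s^3 + 3*s^2 + 10*s + 2)/(s^2 + 1)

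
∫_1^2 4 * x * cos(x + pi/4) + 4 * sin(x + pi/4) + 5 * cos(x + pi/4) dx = -9*sin(pi/4 + 1) + 13*sin(pi/4 + 2)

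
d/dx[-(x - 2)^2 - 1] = 4 - 2*x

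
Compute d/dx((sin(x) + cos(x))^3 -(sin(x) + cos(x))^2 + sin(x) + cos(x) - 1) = 3*sqrt(2)*sin(3*x + pi/4)/2 - 2*cos(2*x) + 5*sqrt(2)*cos(x + pi/4)/2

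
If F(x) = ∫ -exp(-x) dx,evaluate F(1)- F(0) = -1 + exp(-1)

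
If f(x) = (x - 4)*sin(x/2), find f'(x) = x*cos(x/2)/2 + sin(x/2) - 2*cos(x/2)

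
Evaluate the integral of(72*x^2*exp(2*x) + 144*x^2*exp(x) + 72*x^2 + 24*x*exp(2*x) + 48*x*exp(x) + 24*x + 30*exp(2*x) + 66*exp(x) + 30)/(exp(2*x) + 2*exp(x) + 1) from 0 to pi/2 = -3 + 6*exp(pi/2)/(1 + exp(pi/2)) + 3*pi^2 + 15*pi + 3*pi^3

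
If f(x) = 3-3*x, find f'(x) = -3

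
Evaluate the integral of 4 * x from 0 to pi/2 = pi^2/2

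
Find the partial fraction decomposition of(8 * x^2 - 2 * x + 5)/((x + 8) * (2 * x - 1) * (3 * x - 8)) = 509/(416*(3*x - 8)) - 24/(221*(2*x - 1)) + 533/(544*(x + 8))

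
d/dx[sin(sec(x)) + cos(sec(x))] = sqrt(2)*sin(x)*cos(pi/4 + 1/cos(x))/cos(x)^2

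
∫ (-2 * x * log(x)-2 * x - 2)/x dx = -2*(x + 1)*log(x) + C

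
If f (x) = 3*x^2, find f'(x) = 6*x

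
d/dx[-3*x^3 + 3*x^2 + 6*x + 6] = -9*x^2 + 6*x + 6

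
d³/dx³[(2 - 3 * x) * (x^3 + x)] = 12 - 72*x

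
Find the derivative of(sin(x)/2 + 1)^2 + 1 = (sin(x)/2 + 1)*cos(x)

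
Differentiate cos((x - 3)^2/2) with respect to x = (3 - x)*sin(x^2/2 - 3*x + 9/2)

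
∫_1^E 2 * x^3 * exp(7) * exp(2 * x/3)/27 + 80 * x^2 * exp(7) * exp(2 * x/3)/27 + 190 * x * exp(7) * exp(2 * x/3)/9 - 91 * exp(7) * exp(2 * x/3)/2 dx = (-2 + 2*E/3)*(E/4 + 7)*(2*E/3 + 7)*exp(2*E/3 + 7) + 667*exp(23/3)/9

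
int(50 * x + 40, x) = 25*x^2 + 40*x + C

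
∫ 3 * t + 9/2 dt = 3*t^2/2 + 9*t/2 + C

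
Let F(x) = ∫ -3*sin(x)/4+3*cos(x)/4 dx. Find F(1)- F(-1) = 3*sin(1)/2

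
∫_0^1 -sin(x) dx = -1 + cos(1)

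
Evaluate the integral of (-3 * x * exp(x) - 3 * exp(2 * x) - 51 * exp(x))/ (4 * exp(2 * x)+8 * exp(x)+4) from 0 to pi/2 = -3*(pi/8 + 4)*exp(pi/2)/(1 + exp(pi/2)) + 6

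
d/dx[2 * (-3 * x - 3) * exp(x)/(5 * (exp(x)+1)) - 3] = (-6*x*exp(x) - 6*exp(2*x) - 12*exp(x))/(5*exp(2*x) + 10*exp(x) + 5)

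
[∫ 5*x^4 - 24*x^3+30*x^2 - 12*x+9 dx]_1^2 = 2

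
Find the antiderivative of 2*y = y^2 + C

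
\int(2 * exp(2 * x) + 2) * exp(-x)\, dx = 4*sinh(x) + C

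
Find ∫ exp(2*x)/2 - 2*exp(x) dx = (exp(x) - 4)^2/4 + C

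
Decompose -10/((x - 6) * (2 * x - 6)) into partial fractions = 5/(3*(x - 3)) - 5/(3*(x - 6))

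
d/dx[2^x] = 2^x*log(2)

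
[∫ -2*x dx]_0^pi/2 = -pi^2/4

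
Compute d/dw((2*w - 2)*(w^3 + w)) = 8*w^3 - 6*w^2 + 4*w - 2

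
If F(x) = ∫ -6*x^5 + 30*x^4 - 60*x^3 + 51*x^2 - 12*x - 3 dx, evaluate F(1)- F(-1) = 40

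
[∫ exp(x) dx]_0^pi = -1 + exp(pi)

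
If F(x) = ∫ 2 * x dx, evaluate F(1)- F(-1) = 0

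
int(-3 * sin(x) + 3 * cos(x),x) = 3*sqrt(2)*sin(x + pi/4) + C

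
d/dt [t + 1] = 1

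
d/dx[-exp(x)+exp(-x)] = (-exp(2*x) - 1)*exp(-x)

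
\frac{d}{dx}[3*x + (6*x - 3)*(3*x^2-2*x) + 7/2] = 54*x^2 - 42*x + 9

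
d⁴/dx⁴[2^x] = 2^x*log(2)^4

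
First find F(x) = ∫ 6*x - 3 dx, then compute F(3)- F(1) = 18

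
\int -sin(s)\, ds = cos(s) + C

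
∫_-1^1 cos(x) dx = 2*sin(1)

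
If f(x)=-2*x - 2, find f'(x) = -2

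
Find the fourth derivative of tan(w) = 24*tan(w)^5 + 40*tan(w)^3 + 16*tan(w)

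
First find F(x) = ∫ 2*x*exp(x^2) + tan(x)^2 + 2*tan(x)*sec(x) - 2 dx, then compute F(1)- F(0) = -6 + tan(1) + E + 2*sec(1)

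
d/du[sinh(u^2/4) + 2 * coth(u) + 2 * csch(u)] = -(-u*sinh(u)^2*cosh(u^2/4) + 4*cosh(u) + 4)/(2*sinh(u)^2)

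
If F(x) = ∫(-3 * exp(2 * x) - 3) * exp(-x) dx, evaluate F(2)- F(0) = -3*exp(2) + 3*exp(-2)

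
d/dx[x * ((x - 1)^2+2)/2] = 3*x^2/2 - 2*x + 3/2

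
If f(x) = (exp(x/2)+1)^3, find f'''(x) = 27*exp(3*x/2)/8 + 3*exp(x/2)/8 + 3*exp(x)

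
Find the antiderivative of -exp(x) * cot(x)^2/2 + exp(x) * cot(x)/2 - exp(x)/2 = exp(x)*cot(x)/2 + C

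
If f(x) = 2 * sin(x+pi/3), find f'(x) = 2*cos(x + pi/3)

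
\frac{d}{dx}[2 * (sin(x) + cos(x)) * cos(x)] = 2*sqrt(2)*cos(2*x + pi/4)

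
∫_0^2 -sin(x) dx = -1 + cos(2)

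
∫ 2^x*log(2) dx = 2^x + C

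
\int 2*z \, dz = z^2 + C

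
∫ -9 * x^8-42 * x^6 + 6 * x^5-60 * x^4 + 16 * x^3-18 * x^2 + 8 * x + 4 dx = -x^9 - 6*x^7 + x^6 - 12*x^5 + 4*x^4 - 6*x^3 + 4*x^2 + 4*x + C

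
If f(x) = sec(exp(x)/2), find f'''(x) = (-exp(2*x)*sin(exp(x)/2)/cos(exp(x)/2) + 6*exp(2*x)*sin(exp(x)/2)/cos(exp(x)/2)^3 - 6*exp(x) + 12*exp(x)/cos(exp(x)/2)^2 + 4*sin(exp(x)/2)/cos(exp(x)/2))*exp(x)/(8*cos(exp(x)/2))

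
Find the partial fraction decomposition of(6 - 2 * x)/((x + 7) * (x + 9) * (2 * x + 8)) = 6/(5*(x + 9)) - 5/(3*(x + 7)) + 7/(15*(x + 4))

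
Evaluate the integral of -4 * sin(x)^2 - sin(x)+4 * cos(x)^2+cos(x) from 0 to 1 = -1 + sqrt(2)*sin(pi/4 + 1) + 2*sin(2)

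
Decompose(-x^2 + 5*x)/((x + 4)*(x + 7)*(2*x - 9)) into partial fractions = 9/(391*(2*x - 9)) - 28/(23*(x + 7)) + 12/(17*(x + 4))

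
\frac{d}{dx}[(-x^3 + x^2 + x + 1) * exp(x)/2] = -x^3*exp(x)/2 - x^2*exp(x) + 3*x*exp(x)/2 + exp(x)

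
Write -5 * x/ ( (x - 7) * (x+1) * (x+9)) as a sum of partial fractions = 45/(128*(x + 9)) - 5/(64*(x + 1)) - 35/(128*(x - 7))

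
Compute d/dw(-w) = -1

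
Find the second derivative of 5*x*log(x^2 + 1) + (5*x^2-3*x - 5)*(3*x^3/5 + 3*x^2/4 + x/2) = (600*x^7 + 234*x^6 + 1035*x^5 + 363*x^4 + 370*x^3 + 24*x^2 + 135*x - 105)/(10*x^4 + 20*x^2 + 10)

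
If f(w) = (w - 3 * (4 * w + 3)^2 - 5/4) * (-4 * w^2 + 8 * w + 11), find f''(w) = 2304*w^2 - 600*w - 1966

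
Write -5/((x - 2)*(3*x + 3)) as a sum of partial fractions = 5/(9*(x + 1)) - 5/(9*(x - 2))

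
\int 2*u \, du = u^2 + C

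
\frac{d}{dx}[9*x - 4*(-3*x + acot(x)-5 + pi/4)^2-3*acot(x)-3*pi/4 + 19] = (-72*x^3 + 24*x^2*acot(x) - 111*x^2 + 6*pi*x^2 - 96*x + 32*acot(x) - 148 + 8*pi)/(x^2 + 1)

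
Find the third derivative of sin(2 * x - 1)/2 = -4*cos(2*x - 1)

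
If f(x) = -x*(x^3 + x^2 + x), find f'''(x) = -24*x - 6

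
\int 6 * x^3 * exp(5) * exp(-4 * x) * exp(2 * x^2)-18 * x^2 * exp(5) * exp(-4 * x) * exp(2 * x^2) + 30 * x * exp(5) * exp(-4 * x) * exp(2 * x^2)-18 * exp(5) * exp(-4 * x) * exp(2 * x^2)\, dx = 3*(2*x^2 - 4*x + 5)*exp(2*x^2 - 4*x + 5)/4 + C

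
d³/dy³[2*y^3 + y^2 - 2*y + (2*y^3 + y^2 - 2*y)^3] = 4032*y^6 + 4032*y^5 - 3780*y^4 - 2760*y^3 + 1080*y^2 + 288*y - 36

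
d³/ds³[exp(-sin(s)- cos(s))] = (sqrt(2)*sin(3*s + pi/4)/2 - 3*cos(2*s) - sqrt(2)*cos(s + pi/4)/2)*exp(-sqrt(2)*sin(s + pi/4))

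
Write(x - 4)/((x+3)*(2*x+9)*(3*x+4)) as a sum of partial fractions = -48/(95*(3*x + 4)) - 34/(57*(2*x + 9)) + 7/(15*(x + 3))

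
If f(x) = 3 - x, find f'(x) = -1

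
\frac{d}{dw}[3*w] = 3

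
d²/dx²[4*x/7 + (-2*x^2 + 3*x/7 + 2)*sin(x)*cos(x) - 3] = 4*x^2*sin(2*x) - 6*x*sin(2*x)/7 - 8*x*cos(2*x) - 6*sin(2*x) + 6*cos(2*x)/7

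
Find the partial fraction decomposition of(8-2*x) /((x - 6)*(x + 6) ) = -5/(3*(x + 6)) - 1/(3*(x - 6))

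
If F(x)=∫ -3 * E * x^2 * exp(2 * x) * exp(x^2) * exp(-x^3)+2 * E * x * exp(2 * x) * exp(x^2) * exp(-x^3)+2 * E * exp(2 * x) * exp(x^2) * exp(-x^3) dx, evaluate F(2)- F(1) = E - exp(3)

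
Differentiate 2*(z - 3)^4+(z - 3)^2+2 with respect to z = 8*z^3 - 72*z^2 + 218*z - 222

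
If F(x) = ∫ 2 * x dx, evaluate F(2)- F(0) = 4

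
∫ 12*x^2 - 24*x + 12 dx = 4*x^3 - 12*x^2 + 12*x + C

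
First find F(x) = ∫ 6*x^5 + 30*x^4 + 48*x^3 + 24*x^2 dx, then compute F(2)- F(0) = 512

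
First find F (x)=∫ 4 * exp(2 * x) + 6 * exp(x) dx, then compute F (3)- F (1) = -2*(2 + E)^2 - 2*exp(3) + 2*E + 2*(2 + exp(3))^2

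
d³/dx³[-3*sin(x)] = 3*cos(x)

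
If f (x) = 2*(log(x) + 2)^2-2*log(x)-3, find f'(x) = (4*log(x) + 6)/x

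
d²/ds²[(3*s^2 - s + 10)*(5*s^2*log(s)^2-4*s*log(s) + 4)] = (180*s^3*log(s)^2 + 210*s^3*log(s) + 30*s^3 - 30*s^2*log(s)^2 - 122*s^2*log(s) - 70*s^2 + 100*s*log(s)^2 + 308*s*log(s) + 136*s - 40)/s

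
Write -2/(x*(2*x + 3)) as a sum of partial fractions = 4/(3*(2*x + 3)) - 2/(3*x)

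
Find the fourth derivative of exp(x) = exp(x)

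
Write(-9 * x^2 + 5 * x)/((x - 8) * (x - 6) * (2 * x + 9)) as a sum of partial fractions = -39/(25*(2*x + 9)) + 7/(x - 6) - 268/(25*(x - 8))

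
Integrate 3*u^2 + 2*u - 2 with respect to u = u^3 + u^2 - 2*u + C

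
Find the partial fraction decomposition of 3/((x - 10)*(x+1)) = -3/(11*(x + 1)) + 3/(11*(x - 10))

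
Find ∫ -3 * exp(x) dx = -3*exp(x) + C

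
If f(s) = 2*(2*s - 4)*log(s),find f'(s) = (4*s*log(s) + 4*s - 8)/s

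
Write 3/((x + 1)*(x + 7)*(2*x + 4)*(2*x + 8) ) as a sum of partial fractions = -1/(120*(x + 7)) + 1/(24*(x + 4)) - 3/(40*(x + 2)) + 1/(24*(x + 1))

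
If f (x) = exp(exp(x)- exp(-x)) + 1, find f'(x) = (exp(exp(x) - exp(-x)) + exp(2*x + exp(x) - exp(-x)))*exp(-x)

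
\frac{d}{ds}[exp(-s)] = -exp(-s)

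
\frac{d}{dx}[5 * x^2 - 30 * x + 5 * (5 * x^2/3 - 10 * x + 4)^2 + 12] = 500*x^3/9 - 500*x^2 + 3430*x/3 - 430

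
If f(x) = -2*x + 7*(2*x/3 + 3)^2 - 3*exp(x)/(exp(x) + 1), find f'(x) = (56*x*exp(2*x) + 112*x*exp(x) + 56*x + 234*exp(2*x) + 441*exp(x) + 234)/(9*exp(2*x) + 18*exp(x) + 9)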